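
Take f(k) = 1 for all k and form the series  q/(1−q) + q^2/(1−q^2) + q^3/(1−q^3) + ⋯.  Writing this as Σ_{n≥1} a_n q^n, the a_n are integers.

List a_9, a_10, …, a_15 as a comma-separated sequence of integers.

3, 4, 2, 6, 2, 4, 4

d|9:{9,3,1}  Σf=1+1+1=3
n=10: 10·1 5·2 2·5 1·10  f→[1+1+1+1]=4
d|11:{11,1}  Σf=1+1=2
[q^12] f(12)=1,f(6)=1,f(4)=1,f(3)=1,f(2)=1,f(1)=1 ⇒ 6
q^13  k|13↦f(k): 13:1 1:1  a_13=2
n=14: 14·1 7·2 2·7 1·14  f→[1+1+1+1]=4
d|15:{1,3,5,15}  Σf=1+1+1+1=4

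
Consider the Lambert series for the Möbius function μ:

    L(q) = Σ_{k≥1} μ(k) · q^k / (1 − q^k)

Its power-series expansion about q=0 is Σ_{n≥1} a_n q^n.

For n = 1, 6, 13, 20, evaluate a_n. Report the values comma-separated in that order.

q^1  k|1↦μ(k): 1:1  a_1=1
d|6:{1,2,3,6}  Σμ=1+(-1)+(-1)+1=0
[q^13] μ(1)=1,μ(13)=-1 ⇒ 0
[q^20] μ(20)=0,μ(10)=1,μ(5)=-1,μ(4)=0,μ(2)=-1,μ(1)=1 ⇒ 0

1, 0, 0, 0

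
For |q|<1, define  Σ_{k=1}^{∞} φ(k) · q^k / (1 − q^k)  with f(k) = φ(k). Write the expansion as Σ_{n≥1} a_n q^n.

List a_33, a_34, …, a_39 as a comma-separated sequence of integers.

[q^33] φ(1)=1,φ(3)=2,φ(11)=10,φ(33)=20 ⇒ 33
[q^34] φ(1)=1,φ(2)=1,φ(17)=16,φ(34)=16 ⇒ 34
n=35: 35·1 7·5 5·7 1·35  φ→[24+6+4+1]=35
d|36:{36,18,12,9,6,4,3,2,1}  Σφ=12+6+4+6+2+2+2+1+1=36
[q^37] φ(1)=1,φ(37)=36 ⇒ 37
q^38  k|38↦φ(k): 1:1 2:1 19:18 38:18  a_38=38
n=39: 39·1 13·3 3·13 1·39  φ→[24+12+2+1]=39

33, 34, 35, 36, 37, 38, 39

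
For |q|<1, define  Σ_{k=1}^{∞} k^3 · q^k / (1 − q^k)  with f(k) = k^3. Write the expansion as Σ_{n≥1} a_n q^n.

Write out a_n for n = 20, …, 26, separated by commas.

[q^20] f(20)=8000,f(10)=1000,f(5)=125,f(4)=64,f(2)=8,f(1)=1 ⇒ 9198
[q^21] f(21)=9261,f(7)=343,f(3)=27,f(1)=1 ⇒ 9632
n=22: 1·22 2·11 11·2 22·1  f→[1+8+1331+10648]=11988
n=23: 1·23 23·1  f→[1+12167]=12168
[q^24] f(24)=13824,f(12)=1728,f(8)=512,f(6)=216,f(4)=64,f(3)=27,f(2)=8,f(1)=1 ⇒ 16380
d|25:{25,5,1}  Σf=15625+125+1=15751
q^26  k|26↦f(k): 26:17576 13:2197 2:8 1:1  a_26=19782

9198, 9632, 11988, 12168, 16380, 15751, 19782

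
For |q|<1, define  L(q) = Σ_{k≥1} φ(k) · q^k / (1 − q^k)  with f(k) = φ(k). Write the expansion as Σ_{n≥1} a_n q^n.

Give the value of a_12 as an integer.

[q^12] φ(12)=4,φ(6)=2,φ(4)=2,φ(3)=2,φ(2)=1,φ(1)=1 ⇒ 12

a_12 = 12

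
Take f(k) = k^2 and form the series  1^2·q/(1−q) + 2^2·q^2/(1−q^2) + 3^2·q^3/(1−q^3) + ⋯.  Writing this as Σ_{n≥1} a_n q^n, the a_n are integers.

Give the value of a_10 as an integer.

q^10  k|10↦f(k): 10:100 5:25 2:4 1:1  a_10=130

a_10 = 130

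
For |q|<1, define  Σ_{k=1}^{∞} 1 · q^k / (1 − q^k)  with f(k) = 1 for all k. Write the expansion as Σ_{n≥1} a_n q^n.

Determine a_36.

a_36 = 9

n=36: 36·1 18·2 12·3 9·4 6·6 4·9 3·12 2·18 1·36  f→[1+1+1+1+1+1+1+1+1]=9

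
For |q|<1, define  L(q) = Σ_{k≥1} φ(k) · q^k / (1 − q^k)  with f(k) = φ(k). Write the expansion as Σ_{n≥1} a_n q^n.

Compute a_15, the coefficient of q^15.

d|15:{15,5,3,1}  Σφ=8+4+2+1=15

a_15 = 15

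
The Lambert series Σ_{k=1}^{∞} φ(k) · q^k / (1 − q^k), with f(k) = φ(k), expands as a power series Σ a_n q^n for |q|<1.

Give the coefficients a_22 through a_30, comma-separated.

d|22:{22,11,2,1}  Σφ=10+10+1+1=22
[q^23] φ(1)=1,φ(23)=22 ⇒ 23
d|24:{24,12,8,6,4,3,2,1}  Σφ=8+4+4+2+2+2+1+1=24
n=25: 1·25 5·5 25·1  φ→[1+4+20]=25
q^26  k|26↦φ(k): 26:12 13:12 2:1 1:1  a_26=26
[q^27] φ(27)=18,φ(9)=6,φ(3)=2,φ(1)=1 ⇒ 27
d|28:{1,2,4,7,14,28}  Σφ=1+1+2+6+6+12=28
q^29  k|29↦φ(k): 29:28 1:1  a_29=29
[q^30] φ(1)=1,φ(2)=1,φ(3)=2,φ(5)=4,φ(6)=2,φ(10)=4,φ(15)=8,φ(30)=8 ⇒ 30

22, 23, 24, 25, 26, 27, 28, 29, 30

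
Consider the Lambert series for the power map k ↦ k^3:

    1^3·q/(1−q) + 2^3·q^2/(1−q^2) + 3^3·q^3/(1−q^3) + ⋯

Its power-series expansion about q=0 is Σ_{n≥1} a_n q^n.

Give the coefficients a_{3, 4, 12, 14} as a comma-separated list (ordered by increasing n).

28, 73, 2044, 3096

d|3:{1,3}  Σf=1+27=28
[q^4] f(1)=1,f(2)=8,f(4)=64 ⇒ 73
n=12: 1·12 2·6 3·4 4·3 6·2 12·1  f→[1+8+27+64+216+1728]=2044
n=14: 1·14 2·7 7·2 14·1  f→[1+8+343+2744]=3096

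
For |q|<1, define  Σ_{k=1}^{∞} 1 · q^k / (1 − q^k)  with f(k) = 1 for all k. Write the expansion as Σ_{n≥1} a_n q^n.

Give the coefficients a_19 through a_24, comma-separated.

q^19  k|19↦f(k): 1:1 19:1  a_19=2
d|20:{1,2,4,5,10,20}  Σf=1+1+1+1+1+1=6
d|21:{1,3,7,21}  Σf=1+1+1+1=4
q^22  k|22↦f(k): 22:1 11:1 2:1 1:1  a_22=4
d|23:{1,23}  Σf=1+1=2
d|24:{1,2,3,4,6,8,12,24}  Σf=1+1+1+1+1+1+1+1=8

2, 6, 4, 4, 2, 8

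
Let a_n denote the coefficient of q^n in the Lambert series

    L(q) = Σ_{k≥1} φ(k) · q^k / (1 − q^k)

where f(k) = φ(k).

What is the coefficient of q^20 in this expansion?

q^20  k|20↦φ(k): 1:1 2:1 4:2 5:4 10:4 20:8  a_20=20

a_20 = 20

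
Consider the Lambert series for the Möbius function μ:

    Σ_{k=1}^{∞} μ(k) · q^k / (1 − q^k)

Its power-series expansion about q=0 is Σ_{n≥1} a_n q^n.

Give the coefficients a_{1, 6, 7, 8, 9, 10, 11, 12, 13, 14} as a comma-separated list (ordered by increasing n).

1, 0, 0, 0, 0, 0, 0, 0, 0, 0

[q^1] μ(1)=1 ⇒ 1
q^6  k|6↦μ(k): 1:1 2:-1 3:-1 6:1  a_6=0
n=7: 1·7 7·1  μ→[1+(-1)]=0
[q^8] μ(1)=1,μ(2)=-1,μ(4)=0,μ(8)=0 ⇒ 0
[q^9] μ(1)=1,μ(3)=-1,μ(9)=0 ⇒ 0
d|10:{1,2,5,10}  Σμ=1+(-1)+(-1)+1=0
n=11: 11·1 1·11  μ→[(-1)+1]=0
n=12: 1·12 2·6 3·4 4·3 6·2 12·1  μ→[1+(-1)+(-1)+0+1+0]=0
n=13: 13·1 1·13  μ→[(-1)+1]=0
[q^14] μ(1)=1,μ(2)=-1,μ(7)=-1,μ(14)=1 ⇒ 0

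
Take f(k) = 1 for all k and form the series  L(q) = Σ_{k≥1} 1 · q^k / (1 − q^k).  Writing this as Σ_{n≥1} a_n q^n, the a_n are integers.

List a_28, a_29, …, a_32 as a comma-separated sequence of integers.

6, 2, 8, 2, 6

[q^28] f(1)=1,f(2)=1,f(4)=1,f(7)=1,f(14)=1,f(28)=1 ⇒ 6
q^29  k|29↦f(k): 1:1 29:1  a_29=2
n=30: 1·30 2·15 3·10 5·6 6·5 10·3 15·2 30·1  f→[1+1+1+1+1+1+1+1]=8
n=31: 31·1 1·31  f→[1+1]=2
d|32:{1,2,4,8,16,32}  Σf=1+1+1+1+1+1=6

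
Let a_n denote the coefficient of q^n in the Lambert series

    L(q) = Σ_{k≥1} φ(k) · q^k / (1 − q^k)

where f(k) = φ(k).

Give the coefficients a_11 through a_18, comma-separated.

d|11:{1,11}  Σφ=1+10=11
q^12  k|12↦φ(k): 1:1 2:1 3:2 4:2 6:2 12:4  a_12=12
d|13:{13,1}  Σφ=12+1=13
d|14:{1,2,7,14}  Σφ=1+1+6+6=14
d|15:{15,5,3,1}  Σφ=8+4+2+1=15
n=16: 1·16 2·8 4·4 8·2 16·1  φ→[1+1+2+4+8]=16
d|17:{17,1}  Σφ=16+1=17
q^18  k|18↦φ(k): 1:1 2:1 3:2 6:2 9:6 18:6  a_18=18

11, 12, 13, 14, 15, 16, 17, 18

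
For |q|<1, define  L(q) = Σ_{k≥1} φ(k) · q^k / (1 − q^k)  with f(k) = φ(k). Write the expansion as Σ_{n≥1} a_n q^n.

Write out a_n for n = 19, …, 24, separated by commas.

d|19:{1,19}  Σφ=1+18=19
[q^20] φ(20)=8,φ(10)=4,φ(5)=4,φ(4)=2,φ(2)=1,φ(1)=1 ⇒ 20
d|21:{1,3,7,21}  Σφ=1+2+6+12=21
q^22  k|22↦φ(k): 22:10 11:10 2:1 1:1  a_22=22
[q^23] φ(1)=1,φ(23)=22 ⇒ 23
d|24:{24,12,8,6,4,3,2,1}  Σφ=8+4+4+2+2+2+1+1=24

19, 20, 21, 22, 23, 24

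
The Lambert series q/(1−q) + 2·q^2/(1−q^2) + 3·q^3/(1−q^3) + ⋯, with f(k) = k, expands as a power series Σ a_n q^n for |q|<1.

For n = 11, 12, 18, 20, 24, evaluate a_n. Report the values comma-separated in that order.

12, 28, 39, 42, 60

q^11  k|11↦f(k): 1:1 11:11  a_11=12
[q^12] f(12)=12,f(6)=6,f(4)=4,f(3)=3,f(2)=2,f(1)=1 ⇒ 28
q^18  k|18↦f(k): 18:18 9:9 6:6 3:3 2:2 1:1  a_18=39
d|20:{1,2,4,5,10,20}  Σf=1+2+4+5+10+20=42
n=24: 1·24 2·12 3·8 4·6 6·4 8·3 12·2 24·1  f→[1+2+3+4+6+8+12+24]=60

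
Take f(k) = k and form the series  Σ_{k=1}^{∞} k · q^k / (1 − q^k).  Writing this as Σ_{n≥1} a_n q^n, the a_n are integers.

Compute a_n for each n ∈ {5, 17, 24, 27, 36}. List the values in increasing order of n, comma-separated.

q^5  k|5↦f(k): 5:5 1:1  a_5=6
q^17  k|17↦f(k): 17:17 1:1  a_17=18
[q^24] f(24)=24,f(12)=12,f(8)=8,f(6)=6,f(4)=4,f(3)=3,f(2)=2,f(1)=1 ⇒ 60
d|27:{27,9,3,1}  Σf=27+9+3+1=40
q^36  k|36↦f(k): 1:1 2:2 3:3 4:4 6:6 9:9 12:12 18:18 36:36  a_36=91

6, 18, 60, 40, 91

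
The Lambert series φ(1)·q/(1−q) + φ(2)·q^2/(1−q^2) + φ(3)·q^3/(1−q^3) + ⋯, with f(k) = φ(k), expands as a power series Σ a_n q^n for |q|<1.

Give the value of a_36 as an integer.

d|36:{1,2,3,4,6,9,12,18,36}  Σφ=1+1+2+2+2+6+4+6+12=36

a_36 = 36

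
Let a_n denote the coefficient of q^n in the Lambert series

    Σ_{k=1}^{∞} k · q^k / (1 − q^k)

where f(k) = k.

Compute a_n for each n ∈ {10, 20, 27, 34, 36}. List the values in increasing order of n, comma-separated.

[q^10] f(1)=1,f(2)=2,f(5)=5,f(10)=10 ⇒ 18
q^20  k|20↦f(k): 1:1 2:2 4:4 5:5 10:10 20:20  a_20=42
[q^27] f(1)=1,f(3)=3,f(9)=9,f(27)=27 ⇒ 40
d|34:{34,17,2,1}  Σf=34+17+2+1=54
n=36: 36·1 18·2 12·3 9·4 6·6 4·9 3·12 2·18 1·36  f→[36+18+12+9+6+4+3+2+1]=91

18, 42, 40, 54, 91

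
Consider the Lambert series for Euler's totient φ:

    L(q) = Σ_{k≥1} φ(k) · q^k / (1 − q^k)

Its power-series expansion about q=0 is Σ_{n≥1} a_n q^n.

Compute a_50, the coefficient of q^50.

q^50  k|50↦φ(k): 50:20 25:20 10:4 5:4 2:1 1:1  a_50=50

a_50 = 50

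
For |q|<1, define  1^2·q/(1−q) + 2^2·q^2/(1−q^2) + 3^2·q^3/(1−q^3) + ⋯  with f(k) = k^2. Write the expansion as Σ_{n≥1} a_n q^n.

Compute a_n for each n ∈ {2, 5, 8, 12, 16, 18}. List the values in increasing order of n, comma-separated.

n=2: 2·1 1·2  f→[4+1]=5
[q^5] f(1)=1,f(5)=25 ⇒ 26
n=8: 8·1 4·2 2·4 1·8  f→[64+16+4+1]=85
d|12:{12,6,4,3,2,1}  Σf=144+36+16+9+4+1=210
q^16  k|16↦f(k): 16:256 8:64 4:16 2:4 1:1  a_16=341
d|18:{1,2,3,6,9,18}  Σf=1+4+9+36+81+324=455

5, 26, 85, 210, 341, 455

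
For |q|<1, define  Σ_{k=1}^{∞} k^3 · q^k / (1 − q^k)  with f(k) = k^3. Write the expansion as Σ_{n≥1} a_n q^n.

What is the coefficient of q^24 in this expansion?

d|24:{24,12,8,6,4,3,2,1}  Σf=13824+1728+512+216+64+27+8+1=16380

a_24 = 16380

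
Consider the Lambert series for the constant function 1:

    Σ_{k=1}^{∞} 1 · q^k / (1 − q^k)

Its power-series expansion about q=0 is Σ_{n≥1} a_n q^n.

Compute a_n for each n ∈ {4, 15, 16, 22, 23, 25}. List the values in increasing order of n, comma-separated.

q^4  k|4↦f(k): 1:1 2:1 4:1  a_4=3
n=15: 15·1 5·3 3·5 1·15  f→[1+1+1+1]=4
[q^16] f(16)=1,f(8)=1,f(4)=1,f(2)=1,f(1)=1 ⇒ 5
n=22: 1·22 2·11 11·2 22·1  f→[1+1+1+1]=4
d|23:{23,1}  Σf=1+1=2
q^25  k|25↦f(k): 25:1 5:1 1:1  a_25=3

3, 4, 5, 4, 2, 3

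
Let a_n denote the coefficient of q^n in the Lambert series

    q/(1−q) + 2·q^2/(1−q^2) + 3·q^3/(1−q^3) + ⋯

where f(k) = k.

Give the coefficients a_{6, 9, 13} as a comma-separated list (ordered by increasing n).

[q^6] f(6)=6,f(3)=3,f(2)=2,f(1)=1 ⇒ 12
n=9: 9·1 3·3 1·9  f→[9+3+1]=13
d|13:{1,13}  Σf=1+13=14

12, 13, 14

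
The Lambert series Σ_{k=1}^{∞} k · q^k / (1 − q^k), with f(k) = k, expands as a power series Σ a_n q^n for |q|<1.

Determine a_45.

d|45:{45,15,9,5,3,1}  Σf=45+15+9+5+3+1=78

a_45 = 78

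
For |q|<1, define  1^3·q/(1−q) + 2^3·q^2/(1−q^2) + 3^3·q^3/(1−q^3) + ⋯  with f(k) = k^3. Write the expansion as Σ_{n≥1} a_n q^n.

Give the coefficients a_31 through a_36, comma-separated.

29792, 37449, 37296, 44226, 43344, 55261

n=31: 31·1 1·31  f→[29791+1]=29792
n=32: 1·32 2·16 4·8 8·4 16·2 32·1  f→[1+8+64+512+4096+32768]=37449
d|33:{33,11,3,1}  Σf=35937+1331+27+1=37296
q^34  k|34↦f(k): 34:39304 17:4913 2:8 1:1  a_34=44226
[q^35] f(35)=42875,f(7)=343,f(5)=125,f(1)=1 ⇒ 43344
q^36  k|36↦f(k): 36:46656 18:5832 12:1728 9:729 6:216 4:64 3:27 2:8 1:1  a_36=55261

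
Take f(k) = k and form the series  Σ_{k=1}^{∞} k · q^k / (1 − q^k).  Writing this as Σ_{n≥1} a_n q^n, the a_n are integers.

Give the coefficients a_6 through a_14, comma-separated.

d|6:{6,3,2,1}  Σf=6+3+2+1=12
[q^7] f(7)=7,f(1)=1 ⇒ 8
[q^8] f(1)=1,f(2)=2,f(4)=4,f(8)=8 ⇒ 15
n=9: 9·1 3·3 1·9  f→[9+3+1]=13
n=10: 1·10 2·5 5·2 10·1  f→[1+2+5+10]=18
d|11:{1,11}  Σf=1+11=12
d|12:{1,2,3,4,6,12}  Σf=1+2+3+4+6+12=28
d|13:{1,13}  Σf=1+13=14
d|14:{14,7,2,1}  Σf=14+7+2+1=24

12, 8, 15, 13, 18, 12, 28, 14, 24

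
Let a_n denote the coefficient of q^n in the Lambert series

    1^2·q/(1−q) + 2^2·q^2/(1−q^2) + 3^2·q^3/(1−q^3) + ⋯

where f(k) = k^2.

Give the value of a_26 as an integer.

a_26 = 850

[q^26] f(26)=676,f(13)=169,f(2)=4,f(1)=1 ⇒ 850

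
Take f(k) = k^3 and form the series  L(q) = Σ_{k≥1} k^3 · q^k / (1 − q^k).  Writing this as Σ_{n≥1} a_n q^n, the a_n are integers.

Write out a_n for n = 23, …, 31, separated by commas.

d|23:{1,23}  Σf=1+12167=12168
d|24:{1,2,3,4,6,8,12,24}  Σf=1+8+27+64+216+512+1728+13824=16380
d|25:{1,5,25}  Σf=1+125+15625=15751
d|26:{26,13,2,1}  Σf=17576+2197+8+1=19782
d|27:{27,9,3,1}  Σf=19683+729+27+1=20440
q^28  k|28↦f(k): 28:21952 14:2744 7:343 4:64 2:8 1:1  a_28=25112
n=29: 29·1 1·29  f→[24389+1]=24390
[q^30] f(1)=1,f(2)=8,f(3)=27,f(5)=125,f(6)=216,f(10)=1000,f(15)=3375,f(30)=27000 ⇒ 31752
q^31  k|31↦f(k): 1:1 31:29791  a_31=29792

12168, 16380, 15751, 19782, 20440, 25112, 24390, 31752, 29792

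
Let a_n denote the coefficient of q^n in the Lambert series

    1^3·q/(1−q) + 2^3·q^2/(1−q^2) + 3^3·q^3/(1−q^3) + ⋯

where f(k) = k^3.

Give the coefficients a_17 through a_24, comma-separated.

q^17  k|17↦f(k): 1:1 17:4913  a_17=4914
d|18:{18,9,6,3,2,1}  Σf=5832+729+216+27+8+1=6813
q^19  k|19↦f(k): 1:1 19:6859  a_19=6860
n=20: 20·1 10·2 5·4 4·5 2·10 1·20  f→[8000+1000+125+64+8+1]=9198
q^21  k|21↦f(k): 21:9261 7:343 3:27 1:1  a_21=9632
n=22: 22·1 11·2 2·11 1·22  f→[10648+1331+8+1]=11988
n=23: 1·23 23·1  f→[1+12167]=12168
q^24  k|24↦f(k): 24:13824 12:1728 8:512 6:216 4:64 3:27 2:8 1:1  a_24=16380

4914, 6813, 6860, 9198, 9632, 11988, 12168, 16380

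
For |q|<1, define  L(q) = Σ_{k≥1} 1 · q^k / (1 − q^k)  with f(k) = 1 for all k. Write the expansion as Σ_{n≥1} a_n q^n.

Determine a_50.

a_50 = 6

n=50: 50·1 25·2 10·5 5·10 2·25 1·50  f→[1+1+1+1+1+1]=6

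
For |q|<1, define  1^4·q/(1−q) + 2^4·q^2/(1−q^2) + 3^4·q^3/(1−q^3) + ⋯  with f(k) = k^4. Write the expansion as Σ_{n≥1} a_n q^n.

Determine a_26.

a_26 = 485554

q^26  k|26↦f(k): 1:1 2:16 13:28561 26:456976  a_26=485554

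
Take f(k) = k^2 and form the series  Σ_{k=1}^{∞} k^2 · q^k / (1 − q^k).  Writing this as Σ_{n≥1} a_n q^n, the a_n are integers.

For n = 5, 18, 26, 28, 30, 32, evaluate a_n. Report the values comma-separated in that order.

26, 455, 850, 1050, 1300, 1365

[q^5] f(5)=25,f(1)=1 ⇒ 26
q^18  k|18↦f(k): 1:1 2:4 3:9 6:36 9:81 18:324  a_18=455
d|26:{26,13,2,1}  Σf=676+169+4+1=850
q^28  k|28↦f(k): 28:784 14:196 7:49 4:16 2:4 1:1  a_28=1050
d|30:{30,15,10,6,5,3,2,1}  Σf=900+225+100+36+25+9+4+1=1300
q^32  k|32↦f(k): 1:1 2:4 4:16 8:64 16:256 32:1024  a_32=1365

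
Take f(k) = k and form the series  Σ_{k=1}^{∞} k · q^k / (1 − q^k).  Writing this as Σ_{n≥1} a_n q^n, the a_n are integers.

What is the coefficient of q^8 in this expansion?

a_8 = 15

n=8: 8·1 4·2 2·4 1·8  f→[8+4+2+1]=15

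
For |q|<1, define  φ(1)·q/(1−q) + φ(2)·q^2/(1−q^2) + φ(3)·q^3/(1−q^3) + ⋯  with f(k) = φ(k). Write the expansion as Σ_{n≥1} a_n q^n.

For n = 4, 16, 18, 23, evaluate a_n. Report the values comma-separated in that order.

[q^4] φ(1)=1,φ(2)=1,φ(4)=2 ⇒ 4
[q^16] φ(16)=8,φ(8)=4,φ(4)=2,φ(2)=1,φ(1)=1 ⇒ 16
d|18:{18,9,6,3,2,1}  Σφ=6+6+2+2+1+1=18
q^23  k|23↦φ(k): 1:1 23:22  a_23=23

4, 16, 18, 23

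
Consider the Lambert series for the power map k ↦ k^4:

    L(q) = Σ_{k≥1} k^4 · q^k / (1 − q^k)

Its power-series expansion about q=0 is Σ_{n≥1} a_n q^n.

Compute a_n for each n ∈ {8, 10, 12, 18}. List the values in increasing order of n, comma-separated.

d|8:{8,4,2,1}  Σf=4096+256+16+1=4369
d|10:{10,5,2,1}  Σf=10000+625+16+1=10642
q^12  k|12↦f(k): 12:20736 6:1296 4:256 3:81 2:16 1:1  a_12=22386
n=18: 18·1 9·2 6·3 3·6 2·9 1·18  f→[104976+6561+1296+81+16+1]=112931

4369, 10642, 22386, 112931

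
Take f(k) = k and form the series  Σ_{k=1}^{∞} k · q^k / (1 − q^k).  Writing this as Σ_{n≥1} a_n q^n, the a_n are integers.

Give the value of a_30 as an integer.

a_30 = 72

n=30: 1·30 2·15 3·10 5·6 6·5 10·3 15·2 30·1  f→[1+2+3+5+6+10+15+30]=72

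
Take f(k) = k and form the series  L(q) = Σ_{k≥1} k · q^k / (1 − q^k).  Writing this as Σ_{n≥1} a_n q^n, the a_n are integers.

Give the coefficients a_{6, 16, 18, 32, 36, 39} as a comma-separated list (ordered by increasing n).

12, 31, 39, 63, 91, 56

q^6  k|6↦f(k): 6:6 3:3 2:2 1:1  a_6=12
n=16: 1·16 2·8 4·4 8·2 16·1  f→[1+2+4+8+16]=31
d|18:{18,9,6,3,2,1}  Σf=18+9+6+3+2+1=39
[q^32] f(1)=1,f(2)=2,f(4)=4,f(8)=8,f(16)=16,f(32)=32 ⇒ 63
n=36: 36·1 18·2 12·3 9·4 6·6 4·9 3·12 2·18 1·36  f→[36+18+12+9+6+4+3+2+1]=91
n=39: 39·1 13·3 3·13 1·39  f→[39+13+3+1]=56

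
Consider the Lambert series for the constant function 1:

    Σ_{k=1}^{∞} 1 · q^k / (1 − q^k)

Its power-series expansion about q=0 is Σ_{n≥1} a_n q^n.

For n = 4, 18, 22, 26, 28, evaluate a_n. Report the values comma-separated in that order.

3, 6, 4, 4, 6

n=4: 4·1 2·2 1·4  f→[1+1+1]=3
d|18:{18,9,6,3,2,1}  Σf=1+1+1+1+1+1=6
q^22  k|22↦f(k): 1:1 2:1 11:1 22:1  a_22=4
n=26: 1·26 2·13 13·2 26·1  f→[1+1+1+1]=4
d|28:{1,2,4,7,14,28}  Σf=1+1+1+1+1+1=6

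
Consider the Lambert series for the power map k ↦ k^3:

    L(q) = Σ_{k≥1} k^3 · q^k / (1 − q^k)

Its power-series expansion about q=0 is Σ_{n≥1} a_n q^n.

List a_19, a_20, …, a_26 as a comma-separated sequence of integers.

6860, 9198, 9632, 11988, 12168, 16380, 15751, 19782

n=19: 19·1 1·19  f→[6859+1]=6860
q^20  k|20↦f(k): 1:1 2:8 4:64 5:125 10:1000 20:8000  a_20=9198
d|21:{1,3,7,21}  Σf=1+27+343+9261=9632
q^22  k|22↦f(k): 1:1 2:8 11:1331 22:10648  a_22=11988
n=23: 23·1 1·23  f→[12167+1]=12168
q^24  k|24↦f(k): 1:1 2:8 3:27 4:64 6:216 8:512 12:1728 24:13824  a_24=16380
q^25  k|25↦f(k): 1:1 5:125 25:15625  a_25=15751
q^26  k|26↦f(k): 26:17576 13:2197 2:8 1:1  a_26=19782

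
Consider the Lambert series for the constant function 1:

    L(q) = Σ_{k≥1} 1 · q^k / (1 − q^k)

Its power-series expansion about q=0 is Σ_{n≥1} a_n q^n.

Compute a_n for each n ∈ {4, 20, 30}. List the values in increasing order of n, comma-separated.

3, 6, 8

d|4:{4,2,1}  Σf=1+1+1=3
n=20: 1·20 2·10 4·5 5·4 10·2 20·1  f→[1+1+1+1+1+1]=6
[q^30] f(30)=1,f(15)=1,f(10)=1,f(6)=1,f(5)=1,f(3)=1,f(2)=1,f(1)=1 ⇒ 8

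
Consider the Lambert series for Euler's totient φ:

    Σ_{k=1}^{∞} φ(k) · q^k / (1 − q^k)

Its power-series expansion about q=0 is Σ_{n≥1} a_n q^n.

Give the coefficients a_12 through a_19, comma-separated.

n=12: 12·1 6·2 4·3 3·4 2·6 1·12  φ→[4+2+2+2+1+1]=12
[q^13] φ(13)=12,φ(1)=1 ⇒ 13
q^14  k|14↦φ(k): 1:1 2:1 7:6 14:6  a_14=14
[q^15] φ(15)=8,φ(5)=4,φ(3)=2,φ(1)=1 ⇒ 15
d|16:{1,2,4,8,16}  Σφ=1+1+2+4+8=16
n=17: 17·1 1·17  φ→[16+1]=17
[q^18] φ(1)=1,φ(2)=1,φ(3)=2,φ(6)=2,φ(9)=6,φ(18)=6 ⇒ 18
q^19  k|19↦φ(k): 19:18 1:1  a_19=19

12, 13, 14, 15, 16, 17, 18, 19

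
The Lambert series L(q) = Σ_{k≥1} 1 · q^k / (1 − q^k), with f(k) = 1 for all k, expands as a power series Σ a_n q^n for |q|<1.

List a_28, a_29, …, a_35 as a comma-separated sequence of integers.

n=28: 28·1 14·2 7·4 4·7 2·14 1·28  f→[1+1+1+1+1+1]=6
n=29: 29·1 1·29  f→[1+1]=2
[q^30] f(30)=1,f(15)=1,f(10)=1,f(6)=1,f(5)=1,f(3)=1,f(2)=1,f(1)=1 ⇒ 8
q^31  k|31↦f(k): 31:1 1:1  a_31=2
d|32:{32,16,8,4,2,1}  Σf=1+1+1+1+1+1=6
d|33:{1,3,11,33}  Σf=1+1+1+1=4
n=34: 1·34 2·17 17·2 34·1  f→[1+1+1+1]=4
q^35  k|35↦f(k): 1:1 5:1 7:1 35:1  a_35=4

6, 2, 8, 2, 6, 4, 4, 4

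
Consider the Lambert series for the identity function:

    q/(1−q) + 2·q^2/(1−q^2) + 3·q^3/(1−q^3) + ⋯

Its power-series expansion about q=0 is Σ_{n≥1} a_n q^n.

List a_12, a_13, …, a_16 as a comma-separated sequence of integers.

28, 14, 24, 24, 31

n=12: 1·12 2·6 3·4 4·3 6·2 12·1  f→[1+2+3+4+6+12]=28
n=13: 1·13 13·1  f→[1+13]=14
d|14:{14,7,2,1}  Σf=14+7+2+1=24
n=15: 15·1 5·3 3·5 1·15  f→[15+5+3+1]=24
[q^16] f(1)=1,f(2)=2,f(4)=4,f(8)=8,f(16)=16 ⇒ 31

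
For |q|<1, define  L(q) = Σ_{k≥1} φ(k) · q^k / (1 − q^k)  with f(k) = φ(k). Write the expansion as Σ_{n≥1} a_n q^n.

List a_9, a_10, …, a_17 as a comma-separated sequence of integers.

q^9  k|9↦φ(k): 1:1 3:2 9:6  a_9=9
q^10  k|10↦φ(k): 1:1 2:1 5:4 10:4  a_10=10
q^11  k|11↦φ(k): 1:1 11:10  a_11=11
q^12  k|12↦φ(k): 12:4 6:2 4:2 3:2 2:1 1:1  a_12=12
d|13:{13,1}  Σφ=12+1=13
[q^14] φ(14)=6,φ(7)=6,φ(2)=1,φ(1)=1 ⇒ 14
n=15: 1·15 3·5 5·3 15·1  φ→[1+2+4+8]=15
q^16  k|16↦φ(k): 1:1 2:1 4:2 8:4 16:8  a_16=16
q^17  k|17↦φ(k): 1:1 17:16  a_17=17

9, 10, 11, 12, 13, 14, 15, 16, 17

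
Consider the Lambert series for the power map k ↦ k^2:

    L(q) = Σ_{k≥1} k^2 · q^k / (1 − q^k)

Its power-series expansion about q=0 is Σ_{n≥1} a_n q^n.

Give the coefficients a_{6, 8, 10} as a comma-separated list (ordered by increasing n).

n=6: 6·1 3·2 2·3 1·6  f→[36+9+4+1]=50
[q^8] f(1)=1,f(2)=4,f(4)=16,f(8)=64 ⇒ 85
n=10: 1·10 2·5 5·2 10·1  f→[1+4+25+100]=130

50, 85, 130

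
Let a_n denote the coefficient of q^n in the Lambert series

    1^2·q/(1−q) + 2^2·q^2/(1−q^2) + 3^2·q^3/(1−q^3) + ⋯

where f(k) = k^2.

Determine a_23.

q^23  k|23↦f(k): 23:529 1:1  a_23=530

a_23 = 530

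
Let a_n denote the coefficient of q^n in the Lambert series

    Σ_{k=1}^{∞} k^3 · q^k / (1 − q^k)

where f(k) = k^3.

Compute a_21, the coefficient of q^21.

a_21 = 9632

[q^21] f(1)=1,f(3)=27,f(7)=343,f(21)=9261 ⇒ 9632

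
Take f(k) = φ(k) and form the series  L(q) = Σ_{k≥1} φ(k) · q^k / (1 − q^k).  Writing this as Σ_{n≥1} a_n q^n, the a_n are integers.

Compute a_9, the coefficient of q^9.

n=9: 9·1 3·3 1·9  φ→[6+2+1]=9

a_9 = 9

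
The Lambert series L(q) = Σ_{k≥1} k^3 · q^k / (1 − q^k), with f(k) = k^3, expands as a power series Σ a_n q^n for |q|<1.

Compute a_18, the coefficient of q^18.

a_18 = 6813

d|18:{18,9,6,3,2,1}  Σf=5832+729+216+27+8+1=6813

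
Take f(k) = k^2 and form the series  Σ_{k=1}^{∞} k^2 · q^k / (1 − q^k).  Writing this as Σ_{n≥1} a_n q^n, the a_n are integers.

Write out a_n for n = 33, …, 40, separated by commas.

q^33  k|33↦f(k): 33:1089 11:121 3:9 1:1  a_33=1220
[q^34] f(1)=1,f(2)=4,f(17)=289,f(34)=1156 ⇒ 1450
d|35:{35,7,5,1}  Σf=1225+49+25+1=1300
d|36:{1,2,3,4,6,9,12,18,36}  Σf=1+4+9+16+36+81+144+324+1296=1911
d|37:{1,37}  Σf=1+1369=1370
d|38:{38,19,2,1}  Σf=1444+361+4+1=1810
d|39:{39,13,3,1}  Σf=1521+169+9+1=1700
q^40  k|40↦f(k): 40:1600 20:400 10:100 8:64 5:25 4:16 2:4 1:1  a_40=2210

1220, 1450, 1300, 1911, 1370, 1810, 1700, 2210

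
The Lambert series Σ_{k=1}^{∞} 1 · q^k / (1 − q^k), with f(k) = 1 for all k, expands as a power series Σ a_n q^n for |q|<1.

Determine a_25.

a_25 = 3

[q^25] f(1)=1,f(5)=1,f(25)=1 ⇒ 3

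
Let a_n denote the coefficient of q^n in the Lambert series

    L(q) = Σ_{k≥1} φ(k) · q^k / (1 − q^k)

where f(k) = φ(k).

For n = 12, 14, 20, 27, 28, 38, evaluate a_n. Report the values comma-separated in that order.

n=12: 12·1 6·2 4·3 3·4 2·6 1·12  φ→[4+2+2+2+1+1]=12
n=14: 14·1 7·2 2·7 1·14  φ→[6+6+1+1]=14
n=20: 1·20 2·10 4·5 5·4 10·2 20·1  φ→[1+1+2+4+4+8]=20
[q^27] φ(1)=1,φ(3)=2,φ(9)=6,φ(27)=18 ⇒ 27
n=28: 28·1 14·2 7·4 4·7 2·14 1·28  φ→[12+6+6+2+1+1]=28
n=38: 1·38 2·19 19·2 38·1  φ→[1+1+18+18]=38

12, 14, 20, 27, 28, 38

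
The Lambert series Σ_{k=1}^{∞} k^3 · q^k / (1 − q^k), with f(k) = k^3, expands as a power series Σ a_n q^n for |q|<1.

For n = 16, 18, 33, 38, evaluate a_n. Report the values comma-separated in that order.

n=16: 16·1 8·2 4·4 2·8 1·16  f→[4096+512+64+8+1]=4681
q^18  k|18↦f(k): 18:5832 9:729 6:216 3:27 2:8 1:1  a_18=6813
q^33  k|33↦f(k): 1:1 3:27 11:1331 33:35937  a_33=37296
q^38  k|38↦f(k): 1:1 2:8 19:6859 38:54872  a_38=61740

4681, 6813, 37296, 61740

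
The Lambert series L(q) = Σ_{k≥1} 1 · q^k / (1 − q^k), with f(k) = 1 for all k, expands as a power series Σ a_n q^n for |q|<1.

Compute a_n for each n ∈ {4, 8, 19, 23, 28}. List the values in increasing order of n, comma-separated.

q^4  k|4↦f(k): 4:1 2:1 1:1  a_4=3
q^8  k|8↦f(k): 8:1 4:1 2:1 1:1  a_8=4
n=19: 19·1 1·19  f→[1+1]=2
[q^23] f(1)=1,f(23)=1 ⇒ 2
[q^28] f(28)=1,f(14)=1,f(7)=1,f(4)=1,f(2)=1,f(1)=1 ⇒ 6

3, 4, 2, 2, 6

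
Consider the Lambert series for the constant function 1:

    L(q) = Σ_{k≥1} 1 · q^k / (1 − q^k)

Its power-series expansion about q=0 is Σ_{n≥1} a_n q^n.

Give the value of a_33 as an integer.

a_33 = 4

d|33:{33,11,3,1}  Σf=1+1+1+1=4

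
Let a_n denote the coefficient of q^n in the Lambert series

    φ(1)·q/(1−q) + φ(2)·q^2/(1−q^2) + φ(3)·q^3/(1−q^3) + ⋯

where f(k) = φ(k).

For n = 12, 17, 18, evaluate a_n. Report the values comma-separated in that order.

[q^12] φ(1)=1,φ(2)=1,φ(3)=2,φ(4)=2,φ(6)=2,φ(12)=4 ⇒ 12
[q^17] φ(17)=16,φ(1)=1 ⇒ 17
[q^18] φ(1)=1,φ(2)=1,φ(3)=2,φ(6)=2,φ(9)=6,φ(18)=6 ⇒ 18

12, 17, 18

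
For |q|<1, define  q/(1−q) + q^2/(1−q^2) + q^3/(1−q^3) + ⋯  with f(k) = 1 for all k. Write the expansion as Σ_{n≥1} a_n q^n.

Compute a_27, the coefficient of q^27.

d|27:{27,9,3,1}  Σf=1+1+1+1=4

a_27 = 4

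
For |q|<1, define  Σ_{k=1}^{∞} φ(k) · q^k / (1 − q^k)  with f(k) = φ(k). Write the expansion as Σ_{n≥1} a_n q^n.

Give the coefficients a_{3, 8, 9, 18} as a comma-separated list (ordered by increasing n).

q^3  k|3↦φ(k): 3:2 1:1  a_3=3
q^8  k|8↦φ(k): 1:1 2:1 4:2 8:4  a_8=8
[q^9] φ(9)=6,φ(3)=2,φ(1)=1 ⇒ 9
d|18:{1,2,3,6,9,18}  Σφ=1+1+2+2+6+6=18

3, 8, 9, 18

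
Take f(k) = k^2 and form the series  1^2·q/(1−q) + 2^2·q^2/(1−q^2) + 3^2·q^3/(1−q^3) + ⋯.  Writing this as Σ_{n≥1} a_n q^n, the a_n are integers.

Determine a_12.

a_12 = 210

q^12  k|12↦f(k): 12:144 6:36 4:16 3:9 2:4 1:1  a_12=210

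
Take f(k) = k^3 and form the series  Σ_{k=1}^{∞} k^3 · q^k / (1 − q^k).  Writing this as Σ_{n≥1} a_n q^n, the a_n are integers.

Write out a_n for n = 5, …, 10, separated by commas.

q^5  k|5↦f(k): 1:1 5:125  a_5=126
[q^6] f(1)=1,f(2)=8,f(3)=27,f(6)=216 ⇒ 252
d|7:{7,1}  Σf=343+1=344
n=8: 8·1 4·2 2·4 1·8  f→[512+64+8+1]=585
[q^9] f(9)=729,f(3)=27,f(1)=1 ⇒ 757
n=10: 10·1 5·2 2·5 1·10  f→[1000+125+8+1]=1134

126, 252, 344, 585, 757, 1134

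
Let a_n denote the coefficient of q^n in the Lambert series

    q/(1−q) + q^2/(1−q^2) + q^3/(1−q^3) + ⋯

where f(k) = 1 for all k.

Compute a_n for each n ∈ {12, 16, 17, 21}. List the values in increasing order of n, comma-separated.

6, 5, 2, 4

q^12  k|12↦f(k): 12:1 6:1 4:1 3:1 2:1 1:1  a_12=6
q^16  k|16↦f(k): 16:1 8:1 4:1 2:1 1:1  a_16=5
n=17: 1·17 17·1  f→[1+1]=2
n=21: 1·21 3·7 7·3 21·1  f→[1+1+1+1]=4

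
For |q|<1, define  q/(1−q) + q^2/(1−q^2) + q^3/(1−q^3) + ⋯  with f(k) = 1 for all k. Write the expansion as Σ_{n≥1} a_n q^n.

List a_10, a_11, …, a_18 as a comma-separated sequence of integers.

d|10:{10,5,2,1}  Σf=1+1+1+1=4
q^11  k|11↦f(k): 1:1 11:1  a_11=2
q^12  k|12↦f(k): 12:1 6:1 4:1 3:1 2:1 1:1  a_12=6
d|13:{13,1}  Σf=1+1=2
d|14:{1,2,7,14}  Σf=1+1+1+1=4
n=15: 1·15 3·5 5·3 15·1  f→[1+1+1+1]=4
q^16  k|16↦f(k): 1:1 2:1 4:1 8:1 16:1  a_16=5
n=17: 17·1 1·17  f→[1+1]=2
[q^18] f(1)=1,f(2)=1,f(3)=1,f(6)=1,f(9)=1,f(18)=1 ⇒ 6

4, 2, 6, 2, 4, 4, 5, 2, 6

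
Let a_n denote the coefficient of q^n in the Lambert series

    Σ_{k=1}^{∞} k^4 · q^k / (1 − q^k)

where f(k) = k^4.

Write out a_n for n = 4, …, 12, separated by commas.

d|4:{1,2,4}  Σf=1+16+256=273
q^5  k|5↦f(k): 5:625 1:1  a_5=626
[q^6] f(1)=1,f(2)=16,f(3)=81,f(6)=1296 ⇒ 1394
q^7  k|7↦f(k): 1:1 7:2401  a_7=2402
q^8  k|8↦f(k): 1:1 2:16 4:256 8:4096  a_8=4369
q^9  k|9↦f(k): 9:6561 3:81 1:1  a_9=6643
n=10: 1·10 2·5 5·2 10·1  f→[1+16+625+10000]=10642
d|11:{1,11}  Σf=1+14641=14642
d|12:{1,2,3,4,6,12}  Σf=1+16+81+256+1296+20736=22386

273, 626, 1394, 2402, 4369, 6643, 10642, 14642, 22386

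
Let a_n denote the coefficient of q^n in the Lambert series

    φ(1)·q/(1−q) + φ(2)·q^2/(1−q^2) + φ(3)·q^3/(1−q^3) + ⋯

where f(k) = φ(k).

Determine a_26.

q^26  k|26↦φ(k): 26:12 13:12 2:1 1:1  a_26=26

a_26 = 26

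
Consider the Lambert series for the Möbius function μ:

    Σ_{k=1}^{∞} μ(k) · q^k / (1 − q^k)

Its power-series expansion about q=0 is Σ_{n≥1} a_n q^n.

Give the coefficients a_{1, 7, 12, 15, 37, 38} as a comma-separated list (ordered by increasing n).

1, 0, 0, 0, 0, 0

n=1: 1·1  μ→[1]=1
d|7:{7,1}  Σμ=(-1)+1=0
q^12  k|12↦μ(k): 1:1 2:-1 3:-1 4:0 6:1 12:0  a_12=0
[q^15] μ(15)=1,μ(5)=-1,μ(3)=-1,μ(1)=1 ⇒ 0
q^37  k|37↦μ(k): 37:-1 1:1  a_37=0
n=38: 38·1 19·2 2·19 1·38  μ→[1+(-1)+(-1)+1]=0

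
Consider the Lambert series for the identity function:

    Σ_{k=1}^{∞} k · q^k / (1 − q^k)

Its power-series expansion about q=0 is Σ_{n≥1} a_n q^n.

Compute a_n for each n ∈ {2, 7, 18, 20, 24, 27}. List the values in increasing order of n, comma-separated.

3, 8, 39, 42, 60, 40

[q^2] f(1)=1,f(2)=2 ⇒ 3
d|7:{1,7}  Σf=1+7=8
q^18  k|18↦f(k): 18:18 9:9 6:6 3:3 2:2 1:1  a_18=39
q^20  k|20↦f(k): 20:20 10:10 5:5 4:4 2:2 1:1  a_20=42
q^24  k|24↦f(k): 24:24 12:12 8:8 6:6 4:4 3:3 2:2 1:1  a_24=60
[q^27] f(27)=27,f(9)=9,f(3)=3,f(1)=1 ⇒ 40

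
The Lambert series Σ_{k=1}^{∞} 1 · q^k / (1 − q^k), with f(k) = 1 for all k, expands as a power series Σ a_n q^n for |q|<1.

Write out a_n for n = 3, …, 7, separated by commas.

2, 3, 2, 4, 2

n=3: 1·3 3·1  f→[1+1]=2
n=4: 4·1 2·2 1·4  f→[1+1+1]=3
q^5  k|5↦f(k): 5:1 1:1  a_5=2
n=6: 6·1 3·2 2·3 1·6  f→[1+1+1+1]=4
d|7:{1,7}  Σf=1+1=2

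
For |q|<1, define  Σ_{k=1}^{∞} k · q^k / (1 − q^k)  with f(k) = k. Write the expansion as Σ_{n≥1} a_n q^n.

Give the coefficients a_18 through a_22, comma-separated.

39, 20, 42, 32, 36

n=18: 18·1 9·2 6·3 3·6 2·9 1·18  f→[18+9+6+3+2+1]=39
d|19:{1,19}  Σf=1+19=20
d|20:{20,10,5,4,2,1}  Σf=20+10+5+4+2+1=42
n=21: 1·21 3·7 7·3 21·1  f→[1+3+7+21]=32
[q^22] f(22)=22,f(11)=11,f(2)=2,f(1)=1 ⇒ 36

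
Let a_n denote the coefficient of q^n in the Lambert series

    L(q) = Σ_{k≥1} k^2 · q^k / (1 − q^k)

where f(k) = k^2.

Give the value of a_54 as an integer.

n=54: 1·54 2·27 3·18 6·9 9·6 18·3 27·2 54·1  f→[1+4+9+36+81+324+729+2916]=4100

a_54 = 4100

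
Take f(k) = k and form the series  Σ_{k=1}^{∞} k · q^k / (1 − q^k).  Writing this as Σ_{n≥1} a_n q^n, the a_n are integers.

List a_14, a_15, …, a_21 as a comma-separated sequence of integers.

d|14:{1,2,7,14}  Σf=1+2+7+14=24
[q^15] f(15)=15,f(5)=5,f(3)=3,f(1)=1 ⇒ 24
n=16: 1·16 2·8 4·4 8·2 16·1  f→[1+2+4+8+16]=31
d|17:{17,1}  Σf=17+1=18
q^18  k|18↦f(k): 18:18 9:9 6:6 3:3 2:2 1:1  a_18=39
q^19  k|19↦f(k): 19:19 1:1  a_19=20
q^20  k|20↦f(k): 20:20 10:10 5:5 4:4 2:2 1:1  a_20=42
q^21  k|21↦f(k): 1:1 3:3 7:7 21:21  a_21=32

24, 24, 31, 18, 39, 20, 42, 32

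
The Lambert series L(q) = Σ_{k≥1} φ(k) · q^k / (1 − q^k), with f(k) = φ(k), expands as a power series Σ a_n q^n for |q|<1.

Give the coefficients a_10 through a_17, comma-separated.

q^10  k|10↦φ(k): 1:1 2:1 5:4 10:4  a_10=10
d|11:{11,1}  Σφ=10+1=11
d|12:{12,6,4,3,2,1}  Σφ=4+2+2+2+1+1=12
q^13  k|13↦φ(k): 1:1 13:12  a_13=13
n=14: 14·1 7·2 2·7 1·14  φ→[6+6+1+1]=14
d|15:{1,3,5,15}  Σφ=1+2+4+8=15
d|16:{16,8,4,2,1}  Σφ=8+4+2+1+1=16
q^17  k|17↦φ(k): 1:1 17:16  a_17=17

10, 11, 12, 13, 14, 15, 16, 17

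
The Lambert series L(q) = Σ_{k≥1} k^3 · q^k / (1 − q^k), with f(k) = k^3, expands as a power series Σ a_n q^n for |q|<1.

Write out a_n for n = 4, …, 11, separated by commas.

73, 126, 252, 344, 585, 757, 1134, 1332

q^4  k|4↦f(k): 4:64 2:8 1:1  a_4=73
[q^5] f(1)=1,f(5)=125 ⇒ 126
d|6:{1,2,3,6}  Σf=1+8+27+216=252
[q^7] f(7)=343,f(1)=1 ⇒ 344
q^8  k|8↦f(k): 8:512 4:64 2:8 1:1  a_8=585
n=9: 9·1 3·3 1·9  f→[729+27+1]=757
d|10:{1,2,5,10}  Σf=1+8+125+1000=1134
n=11: 1·11 11·1  f→[1+1331]=1332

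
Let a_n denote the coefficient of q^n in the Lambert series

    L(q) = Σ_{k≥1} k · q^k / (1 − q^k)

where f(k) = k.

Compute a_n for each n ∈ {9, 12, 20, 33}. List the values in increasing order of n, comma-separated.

13, 28, 42, 48

n=9: 1·9 3·3 9·1  f→[1+3+9]=13
n=12: 1·12 2·6 3·4 4·3 6·2 12·1  f→[1+2+3+4+6+12]=28
n=20: 1·20 2·10 4·5 5·4 10·2 20·1  f→[1+2+4+5+10+20]=42
[q^33] f(1)=1,f(3)=3,f(11)=11,f(33)=33 ⇒ 48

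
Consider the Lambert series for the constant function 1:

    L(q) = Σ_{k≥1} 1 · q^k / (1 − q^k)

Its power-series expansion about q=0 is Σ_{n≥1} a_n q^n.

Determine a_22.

a_22 = 4

q^22  k|22↦f(k): 1:1 2:1 11:1 22:1  a_22=4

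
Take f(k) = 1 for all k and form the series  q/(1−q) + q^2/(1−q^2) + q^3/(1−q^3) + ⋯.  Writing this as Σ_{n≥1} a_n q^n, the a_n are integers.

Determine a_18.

a_18 = 6

[q^18] f(1)=1,f(2)=1,f(3)=1,f(6)=1,f(9)=1,f(18)=1 ⇒ 6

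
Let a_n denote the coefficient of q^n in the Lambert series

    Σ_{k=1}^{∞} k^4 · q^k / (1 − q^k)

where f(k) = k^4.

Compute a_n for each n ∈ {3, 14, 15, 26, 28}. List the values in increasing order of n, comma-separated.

82, 40834, 51332, 485554, 655746

[q^3] f(3)=81,f(1)=1 ⇒ 82
d|14:{1,2,7,14}  Σf=1+16+2401+38416=40834
[q^15] f(1)=1,f(3)=81,f(5)=625,f(15)=50625 ⇒ 51332
q^26  k|26↦f(k): 1:1 2:16 13:28561 26:456976  a_26=485554
d|28:{1,2,4,7,14,28}  Σf=1+16+256+2401+38416+614656=655746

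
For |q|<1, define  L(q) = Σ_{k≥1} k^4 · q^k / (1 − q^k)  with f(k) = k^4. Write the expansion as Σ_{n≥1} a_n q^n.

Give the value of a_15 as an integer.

d|15:{15,5,3,1}  Σf=50625+625+81+1=51332

a_15 = 51332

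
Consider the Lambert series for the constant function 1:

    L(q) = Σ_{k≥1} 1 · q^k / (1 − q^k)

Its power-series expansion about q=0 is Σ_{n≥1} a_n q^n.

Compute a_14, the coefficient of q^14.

d|14:{1,2,7,14}  Σf=1+1+1+1=4

a_14 = 4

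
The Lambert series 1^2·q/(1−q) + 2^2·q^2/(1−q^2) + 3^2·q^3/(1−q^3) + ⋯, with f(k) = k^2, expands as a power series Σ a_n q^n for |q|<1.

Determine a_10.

a_10 = 130

q^10  k|10↦f(k): 1:1 2:4 5:25 10:100  a_10=130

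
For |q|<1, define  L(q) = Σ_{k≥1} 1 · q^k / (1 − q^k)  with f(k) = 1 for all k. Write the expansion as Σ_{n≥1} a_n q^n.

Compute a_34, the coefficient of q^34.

a_34 = 4

[q^34] f(1)=1,f(2)=1,f(17)=1,f(34)=1 ⇒ 4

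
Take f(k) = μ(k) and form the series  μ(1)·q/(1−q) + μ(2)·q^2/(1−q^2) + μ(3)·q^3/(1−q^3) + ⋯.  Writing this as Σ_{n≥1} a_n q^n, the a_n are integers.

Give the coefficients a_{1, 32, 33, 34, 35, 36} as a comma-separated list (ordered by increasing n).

1, 0, 0, 0, 0, 0

q^1  k|1↦μ(k): 1:1  a_1=1
q^32  k|32↦μ(k): 32:0 16:0 8:0 4:0 2:-1 1:1  a_32=0
q^33  k|33↦μ(k): 33:1 11:-1 3:-1 1:1  a_33=0
q^34  k|34↦μ(k): 1:1 2:-1 17:-1 34:1  a_34=0
d|35:{1,5,7,35}  Σμ=1+(-1)+(-1)+1=0
d|36:{1,2,3,4,6,9,12,18,36}  Σμ=1+(-1)+(-1)+0+1+0+0+0+0=0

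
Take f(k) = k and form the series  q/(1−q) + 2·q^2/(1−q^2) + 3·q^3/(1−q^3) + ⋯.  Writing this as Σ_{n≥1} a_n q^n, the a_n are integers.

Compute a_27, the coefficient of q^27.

a_27 = 40

n=27: 1·27 3·9 9·3 27·1  f→[1+3+9+27]=40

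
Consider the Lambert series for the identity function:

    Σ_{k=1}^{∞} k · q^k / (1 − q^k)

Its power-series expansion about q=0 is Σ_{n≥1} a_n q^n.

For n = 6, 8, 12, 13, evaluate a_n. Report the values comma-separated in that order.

12, 15, 28, 14

n=6: 6·1 3·2 2·3 1·6  f→[6+3+2+1]=12
q^8  k|8↦f(k): 8:8 4:4 2:2 1:1  a_8=15
d|12:{1,2,3,4,6,12}  Σf=1+2+3+4+6+12=28
[q^13] f(1)=1,f(13)=13 ⇒ 14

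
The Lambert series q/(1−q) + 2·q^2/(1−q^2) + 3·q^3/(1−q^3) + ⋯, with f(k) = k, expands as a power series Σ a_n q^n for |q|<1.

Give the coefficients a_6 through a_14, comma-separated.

12, 8, 15, 13, 18, 12, 28, 14, 24

d|6:{1,2,3,6}  Σf=1+2+3+6=12
q^7  k|7↦f(k): 1:1 7:7  a_7=8
n=8: 1·8 2·4 4·2 8·1  f→[1+2+4+8]=15
[q^9] f(1)=1,f(3)=3,f(9)=9 ⇒ 13
[q^10] f(10)=10,f(5)=5,f(2)=2,f(1)=1 ⇒ 18
q^11  k|11↦f(k): 11:11 1:1  a_11=12
n=12: 1·12 2·6 3·4 4·3 6·2 12·1  f→[1+2+3+4+6+12]=28
n=13: 1·13 13·1  f→[1+13]=14
d|14:{1,2,7,14}  Σf=1+2+7+14=24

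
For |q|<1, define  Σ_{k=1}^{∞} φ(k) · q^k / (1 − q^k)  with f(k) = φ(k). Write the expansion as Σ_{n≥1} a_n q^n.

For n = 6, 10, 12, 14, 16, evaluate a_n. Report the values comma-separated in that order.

d|6:{6,3,2,1}  Σφ=2+2+1+1=6
d|10:{1,2,5,10}  Σφ=1+1+4+4=10
d|12:{1,2,3,4,6,12}  Σφ=1+1+2+2+2+4=12
q^14  k|14↦φ(k): 1:1 2:1 7:6 14:6  a_14=14
q^16  k|16↦φ(k): 1:1 2:1 4:2 8:4 16:8  a_16=16

6, 10, 12, 14, 16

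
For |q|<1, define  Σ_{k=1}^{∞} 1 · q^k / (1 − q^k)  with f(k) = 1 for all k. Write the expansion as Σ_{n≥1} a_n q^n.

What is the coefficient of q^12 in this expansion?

q^12  k|12↦f(k): 1:1 2:1 3:1 4:1 6:1 12:1  a_12=6

a_12 = 6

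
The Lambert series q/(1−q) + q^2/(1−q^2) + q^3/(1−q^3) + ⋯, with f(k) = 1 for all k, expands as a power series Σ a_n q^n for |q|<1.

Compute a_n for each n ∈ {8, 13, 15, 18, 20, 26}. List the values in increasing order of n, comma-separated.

[q^8] f(1)=1,f(2)=1,f(4)=1,f(8)=1 ⇒ 4
[q^13] f(1)=1,f(13)=1 ⇒ 2
d|15:{1,3,5,15}  Σf=1+1+1+1=4
d|18:{18,9,6,3,2,1}  Σf=1+1+1+1+1+1=6
q^20  k|20↦f(k): 1:1 2:1 4:1 5:1 10:1 20:1  a_20=6
d|26:{1,2,13,26}  Σf=1+1+1+1=4

4, 2, 4, 6, 6, 4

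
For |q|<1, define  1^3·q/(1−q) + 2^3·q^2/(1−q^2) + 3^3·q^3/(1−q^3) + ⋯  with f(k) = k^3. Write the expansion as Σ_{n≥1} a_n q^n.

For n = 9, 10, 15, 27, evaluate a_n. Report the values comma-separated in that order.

757, 1134, 3528, 20440

q^9  k|9↦f(k): 1:1 3:27 9:729  a_9=757
d|10:{1,2,5,10}  Σf=1+8+125+1000=1134
d|15:{1,3,5,15}  Σf=1+27+125+3375=3528
q^27  k|27↦f(k): 1:1 3:27 9:729 27:19683  a_27=20440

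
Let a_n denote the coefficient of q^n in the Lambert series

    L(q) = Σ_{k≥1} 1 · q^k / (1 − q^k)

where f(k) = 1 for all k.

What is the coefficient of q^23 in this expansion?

a_23 = 2

d|23:{23,1}  Σf=1+1=2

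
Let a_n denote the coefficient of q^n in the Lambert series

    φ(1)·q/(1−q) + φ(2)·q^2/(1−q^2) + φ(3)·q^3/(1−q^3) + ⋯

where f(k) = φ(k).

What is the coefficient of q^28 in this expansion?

d|28:{28,14,7,4,2,1}  Σφ=12+6+6+2+1+1=28

a_28 = 28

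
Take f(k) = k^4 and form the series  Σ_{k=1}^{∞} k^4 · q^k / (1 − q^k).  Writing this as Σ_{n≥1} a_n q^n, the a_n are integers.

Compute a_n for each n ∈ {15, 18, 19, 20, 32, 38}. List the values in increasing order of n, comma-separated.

[q^15] f(1)=1,f(3)=81,f(5)=625,f(15)=50625 ⇒ 51332
d|18:{1,2,3,6,9,18}  Σf=1+16+81+1296+6561+104976=112931
[q^19] f(19)=130321,f(1)=1 ⇒ 130322
d|20:{20,10,5,4,2,1}  Σf=160000+10000+625+256+16+1=170898
[q^32] f(32)=1048576,f(16)=65536,f(8)=4096,f(4)=256,f(2)=16,f(1)=1 ⇒ 1118481
[q^38] f(38)=2085136,f(19)=130321,f(2)=16,f(1)=1 ⇒ 2215474

51332, 112931, 130322, 170898, 1118481, 2215474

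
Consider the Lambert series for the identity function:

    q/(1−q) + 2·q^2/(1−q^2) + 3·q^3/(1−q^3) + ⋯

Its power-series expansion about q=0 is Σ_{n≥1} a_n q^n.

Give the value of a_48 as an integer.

a_48 = 124

q^48  k|48↦f(k): 1:1 2:2 3:3 4:4 6:6 8:8 12:12 16:16 24:24 48:48  a_48=124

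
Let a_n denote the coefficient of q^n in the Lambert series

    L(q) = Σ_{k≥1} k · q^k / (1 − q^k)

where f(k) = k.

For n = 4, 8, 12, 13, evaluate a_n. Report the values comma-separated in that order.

7, 15, 28, 14

[q^4] f(4)=4,f(2)=2,f(1)=1 ⇒ 7
[q^8] f(8)=8,f(4)=4,f(2)=2,f(1)=1 ⇒ 15
[q^12] f(12)=12,f(6)=6,f(4)=4,f(3)=3,f(2)=2,f(1)=1 ⇒ 28
n=13: 1·13 13·1  f→[1+13]=14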